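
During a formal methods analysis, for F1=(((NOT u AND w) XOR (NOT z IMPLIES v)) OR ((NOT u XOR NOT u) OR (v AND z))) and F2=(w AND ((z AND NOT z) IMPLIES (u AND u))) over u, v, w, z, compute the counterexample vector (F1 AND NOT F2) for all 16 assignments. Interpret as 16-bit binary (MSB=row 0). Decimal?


F1 = (((NOT u AND w) XOR (NOT z IMPLIES v)) OR ((NOT u XOR NOT u) OR (v AND z)))
F2 = (w AND ((z AND NOT z) IMPLIES (u AND u)))
Counterexample to F1=>F2 is where F1=1 and F2=0.
Evaluate each row (bits = u,v,w,z, MSB first):
  row 0 [0000]: F1=0 F2=0 -> F1&~F2 -> 0
  row 1 [0001]: F1=1 F2=0 -> F1&~F2 -> 1
  row 2 [0010]: F1=1 F2=1 -> F1&~F2 -> 0
  row 3 [0011]: F1=0 F2=1 -> F1&~F2 -> 0
  row 4 [0100]: F1=1 F2=0 -> F1&~F2 -> 1
  row 5 [0101]: F1=1 F2=0 -> F1&~F2 -> 1
  row 6 [0110]: F1=0 F2=1 -> F1&~F2 -> 0
  row 7 [0111]: F1=1 F2=1 -> F1&~F2 -> 0
  row 8 [1000]: F1=0 F2=0 -> F1&~F2 -> 0
  row 9 [1001]: F1=1 F2=0 -> F1&~F2 -> 1
  row 10 [1010]: F1=0 F2=1 -> F1&~F2 -> 0
  row 11 [1011]: F1=1 F2=1 -> F1&~F2 -> 0
  row 12 [1100]: F1=1 F2=0 -> F1&~F2 -> 1
  row 13 [1101]: F1=1 F2=0 -> F1&~F2 -> 1
  row 14 [1110]: F1=1 F2=1 -> F1&~F2 -> 0
  row 15 [1111]: F1=1 F2=1 -> F1&~F2 -> 0
Full result column, 4 rows per line (u,v fixed per line; w,z runs 00..11 left to right):
  rows 0-3 [u,v=00]: 0100  = hex 4
  rows 4-7 [u,v=01]: 1100  = hex C
  rows 8-11 [u,v=10]: 0100  = hex 4
  rows 12-15 [u,v=11]: 1100  = hex C
Counterexample vector (row 0 .. row 15) = 0100110001001100
Output column grouped in 4s = 0100 1100 0100 1100 = 0x4C4C
Convert to decimal digit by digit (value = value*16 + digit):
  4 -> 4
  4*16 + 12 (C) = 76
  76*16 + 4 = 1220
  1220*16 + 12 (C) = 19532
Decimal = 19532

19532


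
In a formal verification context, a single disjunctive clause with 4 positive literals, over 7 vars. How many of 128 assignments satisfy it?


Step 1: Total=2^7=128
Step 2: Unsat when all 4 false: 2^3=8
Step 3: Sat=128-8=120

120


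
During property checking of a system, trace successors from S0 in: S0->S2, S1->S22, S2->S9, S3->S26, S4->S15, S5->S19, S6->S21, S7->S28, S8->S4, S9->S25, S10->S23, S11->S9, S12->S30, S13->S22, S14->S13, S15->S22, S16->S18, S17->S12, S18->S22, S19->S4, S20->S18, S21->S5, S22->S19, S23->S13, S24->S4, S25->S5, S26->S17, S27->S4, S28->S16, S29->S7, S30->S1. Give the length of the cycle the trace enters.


Trace from S0 until a state repeats:
  S0 -> S2 -> S9 -> S25 -> S5 -> S19 -> S4 -> S15 -> S22 -> S19
S19 first seen at step 5, revisited at step 9.
Cycle length = 9 - 5 = 4

4


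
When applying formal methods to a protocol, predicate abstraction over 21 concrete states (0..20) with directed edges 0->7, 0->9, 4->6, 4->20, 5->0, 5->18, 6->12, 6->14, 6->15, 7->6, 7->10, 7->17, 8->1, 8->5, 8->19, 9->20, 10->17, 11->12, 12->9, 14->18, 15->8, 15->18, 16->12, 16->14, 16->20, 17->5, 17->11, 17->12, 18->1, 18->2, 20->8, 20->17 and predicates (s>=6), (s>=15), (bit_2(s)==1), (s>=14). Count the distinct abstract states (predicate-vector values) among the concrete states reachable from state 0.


BFS from 0:
Concrete reachable: {0, 1, 2, 5, 6, 7, 8, 9, 10, 11, 12, 14, 15, 17, 18, 19, 20}
Abstract via predicates (s>=6), (s>=15), (bit_2(s)==1), (s>=14):
  (0,0,0,0) <- {0, 1, 2}
  (0,0,1,0) <- {5}
  (1,0,0,0) <- {8, 9, 10, 11}
  (1,0,1,0) <- {6, 7, 12}
  (1,0,1,1) <- {14}
  (1,1,0,1) <- {17, 18, 19}
  (1,1,1,1) <- {15, 20}
Distinct abstract states = 7

7


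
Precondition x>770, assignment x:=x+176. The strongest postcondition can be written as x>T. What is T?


Formula: sp(P, x:=E) = exists old_x. (x = E[old_x/x]) AND P[old_x/x] (old_x is the value of x before the assignment; eliminate old_x by solving x = E[old_x/x] for old_x)
Step 1: Precondition P: x>770, i.e. old_x > 770
Step 2: Assignment gives x = old_x + 176, so old_x = x - 176
Step 3: Substitute into P: x - 176 > 770
Step 4: Simplify: x > 770+176 = 946

946


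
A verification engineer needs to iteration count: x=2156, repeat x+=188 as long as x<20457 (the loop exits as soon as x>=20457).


Step 1: x goes from 2156 toward 20457 by 188; the body runs while x<20457, so iterations = ceil((bound-start)/step)
Step 2: Distance=18301
Step 3: ceil(18301/188)=98

98


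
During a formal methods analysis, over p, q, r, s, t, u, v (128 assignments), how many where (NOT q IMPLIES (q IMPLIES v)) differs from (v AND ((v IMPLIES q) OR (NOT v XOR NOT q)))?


F1 = (NOT q IMPLIES (q IMPLIES v))
F2 = (v AND ((v IMPLIES q) OR (NOT v XOR NOT q)))
Evaluate both on each of 128 rows (bits = p,q,r,s,t,u,v):
  row 0 [0000000]: F1=1 F2=0 (differ) -> 1
  row 1 [0000001]: F1=1 F2=1 -> 0
  row 2 [0000010]: F1=1 F2=0 (differ) -> 1
  row 3 [0000011]: F1=1 F2=1 -> 0
  row 4 [0000100]: F1=1 F2=0 (differ) -> 1
  (every remaining row is evaluated the same way; all 128 results are listed next)
Full result column, 8 rows per line (p,q,r,s fixed per line; t,u,v runs 000..111 left to right):
  rows 0-7 [p,q,r,s=0000]: 10101010  (ones: 4)
  rows 8-15 [p,q,r,s=0001]: 10101010  (ones: 4)
  rows 16-23 [p,q,r,s=0010]: 10101010  (ones: 4)
  rows 24-31 [p,q,r,s=0011]: 10101010  (ones: 4)
  rows 32-39 [p,q,r,s=0100]: 10101010  (ones: 4)
  rows 40-47 [p,q,r,s=0101]: 10101010  (ones: 4)
  rows 48-55 [p,q,r,s=0110]: 10101010  (ones: 4)
  rows 56-63 [p,q,r,s=0111]: 10101010  (ones: 4)
  rows 64-71 [p,q,r,s=1000]: 10101010  (ones: 4)
  rows 72-79 [p,q,r,s=1001]: 10101010  (ones: 4)
  rows 80-87 [p,q,r,s=1010]: 10101010  (ones: 4)
  rows 88-95 [p,q,r,s=1011]: 10101010  (ones: 4)
  rows 96-103 [p,q,r,s=1100]: 10101010  (ones: 4)
  rows 104-111 [p,q,r,s=1101]: 10101010  (ones: 4)
  rows 112-119 [p,q,r,s=1110]: 10101010  (ones: 4)
  rows 120-127 [p,q,r,s=1111]: 10101010  (ones: 4)
Disagreements = 4+4+4+4+4+4+4+4+4+4+4+4+4+4+4+4 = 64

64


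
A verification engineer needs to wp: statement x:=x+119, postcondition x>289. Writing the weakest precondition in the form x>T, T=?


Formula: wp(x:=E, P) = P[E/x] (substitute E for x in postcondition)
Step 1: Postcondition: x>289
Step 2: Substitute x+119 for x: x+119>289
Step 3: Solve for x: x > 289-119 = 170

170


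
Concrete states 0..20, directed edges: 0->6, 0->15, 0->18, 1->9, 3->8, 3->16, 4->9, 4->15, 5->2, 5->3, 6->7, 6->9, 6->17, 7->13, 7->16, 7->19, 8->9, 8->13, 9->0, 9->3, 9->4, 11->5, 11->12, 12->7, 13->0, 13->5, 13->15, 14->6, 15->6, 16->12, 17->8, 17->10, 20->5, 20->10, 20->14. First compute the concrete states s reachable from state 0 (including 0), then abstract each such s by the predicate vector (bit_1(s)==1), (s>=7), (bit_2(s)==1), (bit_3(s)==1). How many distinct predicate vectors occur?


BFS from 0:
Concrete reachable: {0, 2, 3, 4, 5, 6, 7, 8, 9, 10, 12, 13, 15, 16, 17, 18, 19}
Abstract via predicates (bit_1(s)==1), (s>=7), (bit_2(s)==1), (bit_3(s)==1):
  (0,0,0,0) <- {0}
  (0,0,1,0) <- {4, 5}
  (0,1,0,0) <- {16, 17}
  (0,1,0,1) <- {8, 9}
  (0,1,1,1) <- {12, 13}
  (1,0,0,0) <- {2, 3}
  (1,0,1,0) <- {6}
  (1,1,0,0) <- {18, 19}
  (1,1,0,1) <- {10}
  (1,1,1,0) <- {7}
  (1,1,1,1) <- {15}
Distinct abstract states = 11

11


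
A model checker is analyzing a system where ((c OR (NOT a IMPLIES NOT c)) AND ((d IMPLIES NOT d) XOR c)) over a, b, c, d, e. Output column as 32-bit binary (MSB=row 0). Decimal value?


Formula: ((c OR (NOT a IMPLIES NOT c)) AND ((d IMPLIES NOT d) XOR c)) over a, b, c, d, e (32 rows)
Evaluate each row (bits = a,b,c,d,e, MSB first):
  row 0 [00000]: ((0 OR (NOT 0 IMPLIES NOT 0)) AND ((0 IMPLIES NOT 0) XOR 0)) -> 1
  row 1 [00001]: ((0 OR (NOT 0 IMPLIES NOT 0)) AND ((0 IMPLIES NOT 0) XOR 0)) -> 1
  row 2 [00010]: ((0 OR (NOT 0 IMPLIES NOT 0)) AND ((1 IMPLIES NOT 1) XOR 0)) -> 0
  row 3 [00011]: ((0 OR (NOT 0 IMPLIES NOT 0)) AND ((1 IMPLIES NOT 1) XOR 0)) -> 0
  row 4 [00100]: ((1 OR (NOT 0 IMPLIES NOT 1)) AND ((0 IMPLIES NOT 0) XOR 1)) -> 0
  row 5 [00101]: ((1 OR (NOT 0 IMPLIES NOT 1)) AND ((0 IMPLIES NOT 0) XOR 1)) -> 0
  row 6 [00110]: ((1 OR (NOT 0 IMPLIES NOT 1)) AND ((1 IMPLIES NOT 1) XOR 1)) -> 1
  row 7 [00111]: ((1 OR (NOT 0 IMPLIES NOT 1)) AND ((1 IMPLIES NOT 1) XOR 1)) -> 1
  row 8 [01000]: ((0 OR (NOT 0 IMPLIES NOT 0)) AND ((0 IMPLIES NOT 0) XOR 0)) -> 1
  row 9 [01001]: ((0 OR (NOT 0 IMPLIES NOT 0)) AND ((0 IMPLIES NOT 0) XOR 0)) -> 1
  row 10 [01010]: ((0 OR (NOT 0 IMPLIES NOT 0)) AND ((1 IMPLIES NOT 1) XOR 0)) -> 0
  row 11 [01011]: ((0 OR (NOT 0 IMPLIES NOT 0)) AND ((1 IMPLIES NOT 1) XOR 0)) -> 0
  row 12 [01100]: ((1 OR (NOT 0 IMPLIES NOT 1)) AND ((0 IMPLIES NOT 0) XOR 1)) -> 0
  row 13 [01101]: ((1 OR (NOT 0 IMPLIES NOT 1)) AND ((0 IMPLIES NOT 0) XOR 1)) -> 0
  row 14 [01110]: ((1 OR (NOT 0 IMPLIES NOT 1)) AND ((1 IMPLIES NOT 1) XOR 1)) -> 1
  row 15 [01111]: ((1 OR (NOT 0 IMPLIES NOT 1)) AND ((1 IMPLIES NOT 1) XOR 1)) -> 1
  row 16 [10000]: ((0 OR (NOT 1 IMPLIES NOT 0)) AND ((0 IMPLIES NOT 0) XOR 0)) -> 1
  row 17 [10001]: ((0 OR (NOT 1 IMPLIES NOT 0)) AND ((0 IMPLIES NOT 0) XOR 0)) -> 1
  row 18 [10010]: ((0 OR (NOT 1 IMPLIES NOT 0)) AND ((1 IMPLIES NOT 1) XOR 0)) -> 0
  row 19 [10011]: ((0 OR (NOT 1 IMPLIES NOT 0)) AND ((1 IMPLIES NOT 1) XOR 0)) -> 0
  row 20 [10100]: ((1 OR (NOT 1 IMPLIES NOT 1)) AND ((0 IMPLIES NOT 0) XOR 1)) -> 0
  row 21 [10101]: ((1 OR (NOT 1 IMPLIES NOT 1)) AND ((0 IMPLIES NOT 0) XOR 1)) -> 0
  row 22 [10110]: ((1 OR (NOT 1 IMPLIES NOT 1)) AND ((1 IMPLIES NOT 1) XOR 1)) -> 1
  row 23 [10111]: ((1 OR (NOT 1 IMPLIES NOT 1)) AND ((1 IMPLIES NOT 1) XOR 1)) -> 1
  row 24 [11000]: ((0 OR (NOT 1 IMPLIES NOT 0)) AND ((0 IMPLIES NOT 0) XOR 0)) -> 1
  row 25 [11001]: ((0 OR (NOT 1 IMPLIES NOT 0)) AND ((0 IMPLIES NOT 0) XOR 0)) -> 1
  row 26 [11010]: ((0 OR (NOT 1 IMPLIES NOT 0)) AND ((1 IMPLIES NOT 1) XOR 0)) -> 0
  row 27 [11011]: ((0 OR (NOT 1 IMPLIES NOT 0)) AND ((1 IMPLIES NOT 1) XOR 0)) -> 0
  row 28 [11100]: ((1 OR (NOT 1 IMPLIES NOT 1)) AND ((0 IMPLIES NOT 0) XOR 1)) -> 0
  row 29 [11101]: ((1 OR (NOT 1 IMPLIES NOT 1)) AND ((0 IMPLIES NOT 0) XOR 1)) -> 0
  row 30 [11110]: ((1 OR (NOT 1 IMPLIES NOT 1)) AND ((1 IMPLIES NOT 1) XOR 1)) -> 1
  row 31 [11111]: ((1 OR (NOT 1 IMPLIES NOT 1)) AND ((1 IMPLIES NOT 1) XOR 1)) -> 1
Full result column, 4 rows per line (a,b,c fixed per line; d,e runs 00..11 left to right):
  rows 0-3 [a,b,c=000]: 1100  = hex C
  rows 4-7 [a,b,c=001]: 0011  = hex 3
  rows 8-11 [a,b,c=010]: 1100  = hex C
  rows 12-15 [a,b,c=011]: 0011  = hex 3
  rows 16-19 [a,b,c=100]: 1100  = hex C
  rows 20-23 [a,b,c=101]: 0011  = hex 3
  rows 24-27 [a,b,c=110]: 1100  = hex C
  rows 28-31 [a,b,c=111]: 0011  = hex 3
Output column (row 0 .. row 31) = 11000011110000111100001111000011
Output column grouped in 4s = 1100 0011 1100 0011 1100 0011 1100 0011 = 0xC3C3C3C3
Convert to decimal digit by digit (value = value*16 + digit):
  C -> 12
  12*16 + 3 = 195
  195*16 + 12 (C) = 3132
  3132*16 + 3 = 50115
  50115*16 + 12 (C) = 801852
  801852*16 + 3 = 12829635
  12829635*16 + 12 (C) = 205274172
  205274172*16 + 3 = 3284386755
Decimal = 3284386755

3284386755


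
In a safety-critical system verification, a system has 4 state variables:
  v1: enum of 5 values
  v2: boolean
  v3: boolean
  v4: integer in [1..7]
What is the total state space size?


State space = product of domain sizes of all variables.
Domain sizes:
  v1 (enum of 5 values): 5
  v2 (boolean): 2
  v3 (boolean): 2
  v4 (integer in [1..7]): 7
Product = 5 * 2 * 2 * 7 = 140

140


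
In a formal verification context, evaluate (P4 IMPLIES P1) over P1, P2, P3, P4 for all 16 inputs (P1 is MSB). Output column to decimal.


Formula: (P4 IMPLIES P1) over P1, P2, P3, P4 (16 rows)
Evaluate each row (bits = P1,P2,P3,P4, MSB first):
  row 0 [0000]: (0 IMPLIES 0) -> 1
  row 1 [0001]: (1 IMPLIES 0) -> 0
  row 2 [0010]: (0 IMPLIES 0) -> 1
  row 3 [0011]: (1 IMPLIES 0) -> 0
  row 4 [0100]: (0 IMPLIES 0) -> 1
  row 5 [0101]: (1 IMPLIES 0) -> 0
  row 6 [0110]: (0 IMPLIES 0) -> 1
  row 7 [0111]: (1 IMPLIES 0) -> 0
  row 8 [1000]: (0 IMPLIES 1) -> 1
  row 9 [1001]: (1 IMPLIES 1) -> 1
  row 10 [1010]: (0 IMPLIES 1) -> 1
  row 11 [1011]: (1 IMPLIES 1) -> 1
  row 12 [1100]: (0 IMPLIES 1) -> 1
  row 13 [1101]: (1 IMPLIES 1) -> 1
  row 14 [1110]: (0 IMPLIES 1) -> 1
  row 15 [1111]: (1 IMPLIES 1) -> 1
Full result column, 4 rows per line (P1,P2 fixed per line; P3,P4 runs 00..11 left to right):
  rows 0-3 [P1,P2=00]: 1010  = hex A
  rows 4-7 [P1,P2=01]: 1010  = hex A
  rows 8-11 [P1,P2=10]: 1111  = hex F
  rows 12-15 [P1,P2=11]: 1111  = hex F
Output column (row 0 .. row 15) = 1010101011111111
Output column grouped in 4s = 1010 1010 1111 1111 = 0xAAFF
Convert to decimal digit by digit (value = value*16 + digit):
  A -> 10
  10*16 + 10 (A) = 170
  170*16 + 15 (F) = 2735
  2735*16 + 15 (F) = 43775
Decimal = 43775

43775


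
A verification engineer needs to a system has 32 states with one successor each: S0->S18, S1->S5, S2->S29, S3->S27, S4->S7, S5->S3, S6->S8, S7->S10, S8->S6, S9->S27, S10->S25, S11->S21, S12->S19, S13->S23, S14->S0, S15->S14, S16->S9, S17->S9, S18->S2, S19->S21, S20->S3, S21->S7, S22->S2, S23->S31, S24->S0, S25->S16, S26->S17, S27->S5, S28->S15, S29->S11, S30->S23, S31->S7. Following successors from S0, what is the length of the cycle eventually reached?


Trace from S0 until a state repeats:
  S0 -> S18 -> S2 -> S29 -> S11 -> S21 -> S7 -> S10 -> S25 -> S16 -> S9 -> S27 -> S5 -> S3 -> S27
S27 first seen at step 11, revisited at step 14.
Cycle length = 14 - 11 = 3

3


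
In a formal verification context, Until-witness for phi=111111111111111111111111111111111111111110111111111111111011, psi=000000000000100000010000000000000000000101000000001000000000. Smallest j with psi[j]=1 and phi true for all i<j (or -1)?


(phi U psi) at 0: need smallest j with psi[j]=1 and phi[i]=1 for all i in [0,j).
Scan from step 0:
  step 0: phi=1, psi=0 -> continue
  step 1: phi=1, psi=0 -> continue
  step 2: phi=1, psi=0 -> continue
  step 3: phi=1, psi=0 -> continue
  step 12: psi=1 and phi held for [0,12) -> witness found
Witness step = 12

12


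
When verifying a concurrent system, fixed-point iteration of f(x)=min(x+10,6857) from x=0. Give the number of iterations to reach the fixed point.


Step 1: x=0, cap=6857, increment=10
Step 2: x grows by 10 each step until capped at 6857; fixed point is x=6857
Step 3: iterations = ceil(6857/10) = 686

686


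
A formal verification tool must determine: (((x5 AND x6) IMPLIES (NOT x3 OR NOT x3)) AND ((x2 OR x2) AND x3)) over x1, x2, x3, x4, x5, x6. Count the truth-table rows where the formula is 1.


Formula: (((x5 AND x6) IMPLIES (NOT x3 OR NOT x3)) AND ((x2 OR x2) AND x3)) over 6 vars (64 rows)
Evaluate each row (x1, x2, x3, x4, x5, x6 as bits, MSB first):
  row 0 [000000]: (((0 AND 0) IMPLIES (NOT 0 OR NOT 0)) AND ((0 OR 0) AND 0)) -> 0
  row 1 [000001]: (((0 AND 1) IMPLIES (NOT 0 OR NOT 0)) AND ((0 OR 0) AND 0)) -> 0
  row 2 [000010]: (((1 AND 0) IMPLIES (NOT 0 OR NOT 0)) AND ((0 OR 0) AND 0)) -> 0
  row 3 [000011]: (((1 AND 1) IMPLIES (NOT 0 OR NOT 0)) AND ((0 OR 0) AND 0)) -> 0
  row 4 [000100]: (((0 AND 0) IMPLIES (NOT 0 OR NOT 0)) AND ((0 OR 0) AND 0)) -> 0
  (every remaining row is evaluated the same way; all 64 results are listed next)
Full result column, 8 rows per line (x1,x2,x3 fixed per line; x4,x5,x6 runs 000..111 left to right):
  rows 0-7 [x1,x2,x3=000]: 00000000  (ones: 0)
  rows 8-15 [x1,x2,x3=001]: 00000000  (ones: 0)
  rows 16-23 [x1,x2,x3=010]: 00000000  (ones: 0)
  rows 24-31 [x1,x2,x3=011]: 11101110  (ones: 6)
  rows 32-39 [x1,x2,x3=100]: 00000000  (ones: 0)
  rows 40-47 [x1,x2,x3=101]: 00000000  (ones: 0)
  rows 48-55 [x1,x2,x3=110]: 00000000  (ones: 0)
  rows 56-63 [x1,x2,x3=111]: 11101110  (ones: 6)
Count of 1-rows = 0+0+0+6+0+0+0+6 = 12

12


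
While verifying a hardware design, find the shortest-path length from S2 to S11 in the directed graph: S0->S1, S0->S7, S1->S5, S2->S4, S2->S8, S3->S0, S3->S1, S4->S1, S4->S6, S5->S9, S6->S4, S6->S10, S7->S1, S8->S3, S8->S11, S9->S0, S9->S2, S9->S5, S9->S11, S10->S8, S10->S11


BFS layer-by-layer from S2:
  dist 0: {S2}
  dist 1: {S4, S8}
  dist 2: {S1, S3, S6, S11}
  -> S11 reached at distance 2
Shortest path length = 2

2


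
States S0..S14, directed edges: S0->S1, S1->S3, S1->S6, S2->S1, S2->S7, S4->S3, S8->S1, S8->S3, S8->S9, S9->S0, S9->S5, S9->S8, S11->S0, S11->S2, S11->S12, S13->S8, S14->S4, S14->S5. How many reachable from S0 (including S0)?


BFS from S0:
  layer 0: {S0}
  layer 1: {S1}
  layer 2: {S3, S6}
Reachable set: {S0, S1, S3, S6}
Count = 4

4


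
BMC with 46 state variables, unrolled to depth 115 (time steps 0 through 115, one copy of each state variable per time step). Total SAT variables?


BMC unrolls to depth k, creating one copy of each state var for steps 0..k.
Step count = 115 + 1 = 116 (steps 0 through 115)
Vars per step = 46
Total = 46 * 116 = 5336

5336


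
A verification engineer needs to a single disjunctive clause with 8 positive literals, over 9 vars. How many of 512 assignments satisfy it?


Step 1: Total=2^9=512
Step 2: Unsat when all 8 false: 2^1=2
Step 3: Sat=512-2=510

510


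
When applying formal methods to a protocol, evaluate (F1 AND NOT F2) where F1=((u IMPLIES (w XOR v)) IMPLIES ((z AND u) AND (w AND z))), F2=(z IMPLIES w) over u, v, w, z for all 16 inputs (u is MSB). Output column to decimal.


F1 = ((u IMPLIES (w XOR v)) IMPLIES ((z AND u) AND (w AND z)))
F2 = (z IMPLIES w)
Counterexample to F1=>F2 is where F1=1 and F2=0.
Evaluate each row (bits = u,v,w,z, MSB first):
  row 0 [0000]: F1=0 F2=1 -> F1&~F2 -> 0
  row 1 [0001]: F1=0 F2=0 -> F1&~F2 -> 0
  row 2 [0010]: F1=0 F2=1 -> F1&~F2 -> 0
  row 3 [0011]: F1=0 F2=1 -> F1&~F2 -> 0
  row 4 [0100]: F1=0 F2=1 -> F1&~F2 -> 0
  row 5 [0101]: F1=0 F2=0 -> F1&~F2 -> 0
  row 6 [0110]: F1=0 F2=1 -> F1&~F2 -> 0
  row 7 [0111]: F1=0 F2=1 -> F1&~F2 -> 0
  row 8 [1000]: F1=1 F2=1 -> F1&~F2 -> 0
  row 9 [1001]: F1=1 F2=0 -> F1&~F2 -> 1
  row 10 [1010]: F1=0 F2=1 -> F1&~F2 -> 0
  row 11 [1011]: F1=1 F2=1 -> F1&~F2 -> 0
  row 12 [1100]: F1=0 F2=1 -> F1&~F2 -> 0
  row 13 [1101]: F1=0 F2=0 -> F1&~F2 -> 0
  row 14 [1110]: F1=1 F2=1 -> F1&~F2 -> 0
  row 15 [1111]: F1=1 F2=1 -> F1&~F2 -> 0
Full result column, 4 rows per line (u,v fixed per line; w,z runs 00..11 left to right):
  rows 0-3 [u,v=00]: 0000  = hex 0
  rows 4-7 [u,v=01]: 0000  = hex 0
  rows 8-11 [u,v=10]: 0100  = hex 4
  rows 12-15 [u,v=11]: 0000  = hex 0
Counterexample vector (row 0 .. row 15) = 0000000001000000
Output column grouped in 4s = 0000 0000 0100 0000 = 0x0040
Convert to decimal digit by digit (value = value*16 + digit):
  0 -> 0
  0*16 + 0 = 0
  0*16 + 4 = 4
  4*16 + 0 = 64
Decimal = 64

64


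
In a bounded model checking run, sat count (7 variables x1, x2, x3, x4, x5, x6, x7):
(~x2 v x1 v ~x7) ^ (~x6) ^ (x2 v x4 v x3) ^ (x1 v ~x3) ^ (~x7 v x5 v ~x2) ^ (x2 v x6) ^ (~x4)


CNF with 7 clauses over 7 vars (128 assignments).
An assignment satisfies CNF iff every clause has >=1 true literal.
Check each row (bits = x1,x2,x3,x4,x5,x6,x7; clause T/F shown):
  row 0 [0000000]: clauses=TTFTTFT -> 0
  row 1 [0000001]: clauses=TTFTTFT -> 0
  row 2 [0000010]: clauses=TFFTTTT -> 0
  row 3 [0000011]: clauses=TFFTTTT -> 0
  row 4 [0000100]: clauses=TTFTTFT -> 0
  (every remaining row is evaluated the same way; all 128 results are listed next)
Full result column, 8 rows per line (x1,x2,x3,x4 fixed per line; x5,x6,x7 runs 000..111 left to right):
  rows 0-7 [x1,x2,x3,x4=0000]: 00000000  (ones: 0)
  rows 8-15 [x1,x2,x3,x4=0001]: 00000000  (ones: 0)
  rows 16-23 [x1,x2,x3,x4=0010]: 00000000  (ones: 0)
  rows 24-31 [x1,x2,x3,x4=0011]: 00000000  (ones: 0)
  rows 32-39 [x1,x2,x3,x4=0100]: 10001000  (ones: 2)
  rows 40-47 [x1,x2,x3,x4=0101]: 00000000  (ones: 0)
  rows 48-55 [x1,x2,x3,x4=0110]: 00000000  (ones: 0)
  rows 56-63 [x1,x2,x3,x4=0111]: 00000000  (ones: 0)
  rows 64-71 [x1,x2,x3,x4=1000]: 00000000  (ones: 0)
  rows 72-79 [x1,x2,x3,x4=1001]: 00000000  (ones: 0)
  rows 80-87 [x1,x2,x3,x4=1010]: 00000000  (ones: 0)
  rows 88-95 [x1,x2,x3,x4=1011]: 00000000  (ones: 0)
  rows 96-103 [x1,x2,x3,x4=1100]: 10001100  (ones: 3)
  rows 104-111 [x1,x2,x3,x4=1101]: 00000000  (ones: 0)
  rows 112-119 [x1,x2,x3,x4=1110]: 10001100  (ones: 3)
  rows 120-127 [x1,x2,x3,x4=1111]: 00000000  (ones: 0)
Satisfying assignments = 0+0+0+0+2+0+0+0+0+0+0+0+3+0+3+0 = 8

8


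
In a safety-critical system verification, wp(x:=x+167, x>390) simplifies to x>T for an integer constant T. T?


Formula: wp(x:=E, P) = P[E/x] (substitute E for x in postcondition)
Step 1: Postcondition: x>390
Step 2: Substitute x+167 for x: x+167>390
Step 3: Solve for x: x > 390-167 = 223

223


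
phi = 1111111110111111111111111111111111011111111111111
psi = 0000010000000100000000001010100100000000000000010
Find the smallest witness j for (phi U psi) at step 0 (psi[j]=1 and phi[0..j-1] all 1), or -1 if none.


(phi U psi) at 0: need smallest j with psi[j]=1 and phi[i]=1 for all i in [0,j).
Scan from step 0:
  step 0: phi=1, psi=0 -> continue
  step 1: phi=1, psi=0 -> continue
  step 2: phi=1, psi=0 -> continue
  step 3: phi=1, psi=0 -> continue
  step 5: psi=1 and phi held for [0,5) -> witness found
Witness step = 5

5


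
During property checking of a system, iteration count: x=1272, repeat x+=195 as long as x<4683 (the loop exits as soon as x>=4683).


Step 1: x goes from 1272 toward 4683 by 195; the body runs while x<4683, so iterations = ceil((bound-start)/step)
Step 2: Distance=3411
Step 3: ceil(3411/195)=18

18


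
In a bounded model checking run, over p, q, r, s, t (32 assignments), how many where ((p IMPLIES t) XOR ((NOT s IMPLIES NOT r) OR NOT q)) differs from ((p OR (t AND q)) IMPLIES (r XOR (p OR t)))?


F1 = ((p IMPLIES t) XOR ((NOT s IMPLIES NOT r) OR NOT q))
F2 = ((p OR (t AND q)) IMPLIES (r XOR (p OR t)))
Evaluate both on each of 32 rows (bits = p,q,r,s,t):
  row 0 [00000]: F1=0 F2=1 (differ) -> 1
  row 1 [00001]: F1=0 F2=1 (differ) -> 1
  row 2 [00010]: F1=0 F2=1 (differ) -> 1
  row 3 [00011]: F1=0 F2=1 (differ) -> 1
  row 4 [00100]: F1=0 F2=1 (differ) -> 1
  row 5 [00101]: F1=0 F2=1 (differ) -> 1
  row 6 [00110]: F1=0 F2=1 (differ) -> 1
  row 7 [00111]: F1=0 F2=1 (differ) -> 1
  row 8 [01000]: F1=0 F2=1 (differ) -> 1
  row 9 [01001]: F1=0 F2=1 (differ) -> 1
  row 10 [01010]: F1=0 F2=1 (differ) -> 1
  row 11 [01011]: F1=0 F2=1 (differ) -> 1
  row 12 [01100]: F1=1 F2=1 -> 0
  row 13 [01101]: F1=1 F2=0 (differ) -> 1
  row 14 [01110]: F1=0 F2=1 (differ) -> 1
  row 15 [01111]: F1=0 F2=0 -> 0
  row 16 [10000]: F1=1 F2=1 -> 0
  row 17 [10001]: F1=0 F2=1 (differ) -> 1
  row 18 [10010]: F1=1 F2=1 -> 0
  row 19 [10011]: F1=0 F2=1 (differ) -> 1
  row 20 [10100]: F1=1 F2=0 (differ) -> 1
  row 21 [10101]: F1=0 F2=0 -> 0
  row 22 [10110]: F1=1 F2=0 (differ) -> 1
  row 23 [10111]: F1=0 F2=0 -> 0
  row 24 [11000]: F1=1 F2=1 -> 0
  row 25 [11001]: F1=0 F2=1 (differ) -> 1
  row 26 [11010]: F1=1 F2=1 -> 0
  row 27 [11011]: F1=0 F2=1 (differ) -> 1
  row 28 [11100]: F1=0 F2=0 -> 0
  row 29 [11101]: F1=1 F2=0 (differ) -> 1
  row 30 [11110]: F1=1 F2=0 (differ) -> 1
  row 31 [11111]: F1=0 F2=0 -> 0
Full result column, 8 rows per line (p,q fixed per line; r,s,t runs 000..111 left to right):
  rows 0-7 [p,q=00]: 11111111  (ones: 8)
  rows 8-15 [p,q=01]: 11110110  (ones: 6)
  rows 16-23 [p,q=10]: 01011010  (ones: 4)
  rows 24-31 [p,q=11]: 01010110  (ones: 4)
Disagreements = 8+6+4+4 = 22

22


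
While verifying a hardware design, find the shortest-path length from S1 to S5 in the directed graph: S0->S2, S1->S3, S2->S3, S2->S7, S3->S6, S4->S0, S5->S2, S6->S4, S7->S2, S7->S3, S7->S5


BFS layer-by-layer from S1:
  dist 0: {S1}
  dist 1: {S3}
  dist 2: {S6}
  dist 3: {S4}
  dist 4: {S0}
  dist 5: {S2}
  dist 6: {S7}
  dist 7: {S5}
  -> S5 reached at distance 7
Shortest path length = 7

7


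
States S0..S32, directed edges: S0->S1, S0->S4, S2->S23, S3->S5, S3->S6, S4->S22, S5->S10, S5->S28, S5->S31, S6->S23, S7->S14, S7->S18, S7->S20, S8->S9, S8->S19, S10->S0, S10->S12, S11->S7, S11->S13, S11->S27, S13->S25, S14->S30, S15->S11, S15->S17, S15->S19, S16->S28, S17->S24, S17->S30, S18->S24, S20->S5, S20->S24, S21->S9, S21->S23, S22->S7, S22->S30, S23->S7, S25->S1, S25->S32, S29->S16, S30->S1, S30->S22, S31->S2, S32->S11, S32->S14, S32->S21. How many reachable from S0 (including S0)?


BFS from S0:
  layer 0: {S0}
  layer 1: {S1, S4}
  layer 2: {S22}
  layer 3: {S7, S30}
  layer 4: {S14, S18, S20}
  layer 5: {S5, S24}
  layer 6: {S10, S28, S31}
  layer 7: {S2, S12}
  layer 8: {S23}
Reachable set: {S0, S1, S2, S4, S5, S7, S10, S12, S14, S18, S20, S22, S23, S24, S28, S30, S31}
Count = 17

17


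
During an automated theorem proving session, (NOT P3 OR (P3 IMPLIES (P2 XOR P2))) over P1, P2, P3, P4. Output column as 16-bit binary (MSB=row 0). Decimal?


Formula: (NOT P3 OR (P3 IMPLIES (P2 XOR P2))) over P1, P2, P3, P4 (16 rows)
Evaluate each row (bits = P1,P2,P3,P4, MSB first):
  row 0 [0000]: (NOT 0 OR (0 IMPLIES (0 XOR 0))) -> 1
  row 1 [0001]: (NOT 0 OR (0 IMPLIES (0 XOR 0))) -> 1
  row 2 [0010]: (NOT 1 OR (1 IMPLIES (0 XOR 0))) -> 0
  row 3 [0011]: (NOT 1 OR (1 IMPLIES (0 XOR 0))) -> 0
  row 4 [0100]: (NOT 0 OR (0 IMPLIES (1 XOR 1))) -> 1
  row 5 [0101]: (NOT 0 OR (0 IMPLIES (1 XOR 1))) -> 1
  row 6 [0110]: (NOT 1 OR (1 IMPLIES (1 XOR 1))) -> 0
  row 7 [0111]: (NOT 1 OR (1 IMPLIES (1 XOR 1))) -> 0
  row 8 [1000]: (NOT 0 OR (0 IMPLIES (0 XOR 0))) -> 1
  row 9 [1001]: (NOT 0 OR (0 IMPLIES (0 XOR 0))) -> 1
  row 10 [1010]: (NOT 1 OR (1 IMPLIES (0 XOR 0))) -> 0
  row 11 [1011]: (NOT 1 OR (1 IMPLIES (0 XOR 0))) -> 0
  row 12 [1100]: (NOT 0 OR (0 IMPLIES (1 XOR 1))) -> 1
  row 13 [1101]: (NOT 0 OR (0 IMPLIES (1 XOR 1))) -> 1
  row 14 [1110]: (NOT 1 OR (1 IMPLIES (1 XOR 1))) -> 0
  row 15 [1111]: (NOT 1 OR (1 IMPLIES (1 XOR 1))) -> 0
Full result column, 4 rows per line (P1,P2 fixed per line; P3,P4 runs 00..11 left to right):
  rows 0-3 [P1,P2=00]: 1100  = hex C
  rows 4-7 [P1,P2=01]: 1100  = hex C
  rows 8-11 [P1,P2=10]: 1100  = hex C
  rows 12-15 [P1,P2=11]: 1100  = hex C
Output column (row 0 .. row 15) = 1100110011001100
Output column grouped in 4s = 1100 1100 1100 1100 = 0xCCCC
Convert to decimal digit by digit (value = value*16 + digit):
  C -> 12
  12*16 + 12 (C) = 204
  204*16 + 12 (C) = 3276
  3276*16 + 12 (C) = 52428
Decimal = 52428

52428


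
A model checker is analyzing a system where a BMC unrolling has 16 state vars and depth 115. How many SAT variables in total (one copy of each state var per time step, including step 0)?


BMC unrolls to depth k, creating one copy of each state var for steps 0..k.
Step count = 115 + 1 = 116 (steps 0 through 115)
Vars per step = 16
Total = 16 * 116 = 1856

1856


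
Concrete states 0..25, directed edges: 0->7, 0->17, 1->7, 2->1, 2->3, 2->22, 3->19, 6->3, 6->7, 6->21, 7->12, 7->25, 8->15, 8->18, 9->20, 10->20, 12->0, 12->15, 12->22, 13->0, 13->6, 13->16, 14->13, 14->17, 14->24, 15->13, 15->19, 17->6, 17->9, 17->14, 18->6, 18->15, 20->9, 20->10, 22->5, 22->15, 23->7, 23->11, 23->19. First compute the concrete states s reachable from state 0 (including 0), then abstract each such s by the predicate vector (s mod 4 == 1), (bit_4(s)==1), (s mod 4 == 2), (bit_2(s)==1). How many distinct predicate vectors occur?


BFS from 0:
Concrete reachable: {0, 3, 5, 6, 7, 9, 10, 12, 13, 14, 15, 16, 17, 19, 20, 21, 22, 24, 25}
Abstract via predicates (s mod 4 == 1), (bit_4(s)==1), (s mod 4 == 2), (bit_2(s)==1):
  (0,0,0,0) <- {0, 3}
  (0,0,0,1) <- {7, 12, 15}
  (0,0,1,0) <- {10}
  (0,0,1,1) <- {6, 14}
  (0,1,0,0) <- {16, 19, 24}
  (0,1,0,1) <- {20}
  (0,1,1,1) <- {22}
  (1,0,0,0) <- {9}
  (1,0,0,1) <- {5, 13}
  (1,1,0,0) <- {17, 25}
  (1,1,0,1) <- {21}
Distinct abstract states = 11

11


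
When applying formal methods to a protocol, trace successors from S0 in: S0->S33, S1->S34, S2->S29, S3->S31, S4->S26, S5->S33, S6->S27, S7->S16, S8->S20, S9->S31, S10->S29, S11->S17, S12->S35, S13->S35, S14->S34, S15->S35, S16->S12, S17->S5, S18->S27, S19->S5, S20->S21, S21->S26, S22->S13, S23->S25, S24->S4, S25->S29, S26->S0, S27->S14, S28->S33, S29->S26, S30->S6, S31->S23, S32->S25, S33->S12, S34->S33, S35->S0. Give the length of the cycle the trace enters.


Trace from S0 until a state repeats:
  S0 -> S33 -> S12 -> S35 -> S0
S0 first seen at step 0, revisited at step 4.
Cycle length = 4 - 0 = 4

4


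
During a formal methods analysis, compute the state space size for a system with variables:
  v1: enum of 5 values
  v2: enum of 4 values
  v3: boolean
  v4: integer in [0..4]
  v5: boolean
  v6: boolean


State space = product of domain sizes of all variables.
Domain sizes:
  v1 (enum of 5 values): 5
  v2 (enum of 4 values): 4
  v3 (boolean): 2
  v4 (integer in [0..4]): 5
  v5 (boolean): 2
  v6 (boolean): 2
Product = 5 * 4 * 2 * 5 * 2 * 2 = 800

800


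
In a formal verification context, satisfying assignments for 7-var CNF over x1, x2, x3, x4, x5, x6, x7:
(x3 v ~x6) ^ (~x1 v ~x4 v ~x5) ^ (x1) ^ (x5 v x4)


CNF with 4 clauses over 7 vars (128 assignments).
An assignment satisfies CNF iff every clause has >=1 true literal.
Check each row (bits = x1,x2,x3,x4,x5,x6,x7; clause T/F shown):
  row 0 [0000000]: clauses=TTFF -> 0
  row 1 [0000001]: clauses=TTFF -> 0
  row 2 [0000010]: clauses=FTFF -> 0
  row 3 [0000011]: clauses=FTFF -> 0
  row 4 [0000100]: clauses=TTFT -> 0
  (every remaining row is evaluated the same way; all 128 results are listed next)
Full result column, 8 rows per line (x1,x2,x3,x4 fixed per line; x5,x6,x7 runs 000..111 left to right):
  rows 0-7 [x1,x2,x3,x4=0000]: 00000000  (ones: 0)
  rows 8-15 [x1,x2,x3,x4=0001]: 00000000  (ones: 0)
  rows 16-23 [x1,x2,x3,x4=0010]: 00000000  (ones: 0)
  rows 24-31 [x1,x2,x3,x4=0011]: 00000000  (ones: 0)
  rows 32-39 [x1,x2,x3,x4=0100]: 00000000  (ones: 0)
  rows 40-47 [x1,x2,x3,x4=0101]: 00000000  (ones: 0)
  rows 48-55 [x1,x2,x3,x4=0110]: 00000000  (ones: 0)
  rows 56-63 [x1,x2,x3,x4=0111]: 00000000  (ones: 0)
  rows 64-71 [x1,x2,x3,x4=1000]: 00001100  (ones: 2)
  rows 72-79 [x1,x2,x3,x4=1001]: 11000000  (ones: 2)
  rows 80-87 [x1,x2,x3,x4=1010]: 00001111  (ones: 4)
  rows 88-95 [x1,x2,x3,x4=1011]: 11110000  (ones: 4)
  rows 96-103 [x1,x2,x3,x4=1100]: 00001100  (ones: 2)
  rows 104-111 [x1,x2,x3,x4=1101]: 11000000  (ones: 2)
  rows 112-119 [x1,x2,x3,x4=1110]: 00001111  (ones: 4)
  rows 120-127 [x1,x2,x3,x4=1111]: 11110000  (ones: 4)
Satisfying assignments = 0+0+0+0+0+0+0+0+2+2+4+4+2+2+4+4 = 24

24


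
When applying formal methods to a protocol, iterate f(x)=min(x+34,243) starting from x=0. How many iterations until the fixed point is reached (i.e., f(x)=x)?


Step 1: x=0, cap=243, increment=34
Step 2: x grows by 34 each step until capped at 243; fixed point is x=243
Step 3: iterations = ceil(243/34) = 8

8


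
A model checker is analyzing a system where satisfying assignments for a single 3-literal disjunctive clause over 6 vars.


Step 1: Total=2^6=64
Step 2: Unsat when all 3 false: 2^3=8
Step 3: Sat=64-8=56

56


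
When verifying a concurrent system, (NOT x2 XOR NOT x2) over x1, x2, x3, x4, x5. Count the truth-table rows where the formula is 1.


Formula: (NOT x2 XOR NOT x2) over 5 vars (32 rows)
Evaluate each row (x1, x2, x3, x4, x5 as bits, MSB first):
  row 0 [00000]: (NOT 0 XOR NOT 0) -> 0
  row 1 [00001]: (NOT 0 XOR NOT 0) -> 0
  row 2 [00010]: (NOT 0 XOR NOT 0) -> 0
  row 3 [00011]: (NOT 0 XOR NOT 0) -> 0
  row 4 [00100]: (NOT 0 XOR NOT 0) -> 0
  row 5 [00101]: (NOT 0 XOR NOT 0) -> 0
  row 6 [00110]: (NOT 0 XOR NOT 0) -> 0
  row 7 [00111]: (NOT 0 XOR NOT 0) -> 0
  row 8 [01000]: (NOT 1 XOR NOT 1) -> 0
  row 9 [01001]: (NOT 1 XOR NOT 1) -> 0
  row 10 [01010]: (NOT 1 XOR NOT 1) -> 0
  row 11 [01011]: (NOT 1 XOR NOT 1) -> 0
  row 12 [01100]: (NOT 1 XOR NOT 1) -> 0
  row 13 [01101]: (NOT 1 XOR NOT 1) -> 0
  row 14 [01110]: (NOT 1 XOR NOT 1) -> 0
  row 15 [01111]: (NOT 1 XOR NOT 1) -> 0
  row 16 [10000]: (NOT 0 XOR NOT 0) -> 0
  row 17 [10001]: (NOT 0 XOR NOT 0) -> 0
  row 18 [10010]: (NOT 0 XOR NOT 0) -> 0
  row 19 [10011]: (NOT 0 XOR NOT 0) -> 0
  row 20 [10100]: (NOT 0 XOR NOT 0) -> 0
  row 21 [10101]: (NOT 0 XOR NOT 0) -> 0
  row 22 [10110]: (NOT 0 XOR NOT 0) -> 0
  row 23 [10111]: (NOT 0 XOR NOT 0) -> 0
  row 24 [11000]: (NOT 1 XOR NOT 1) -> 0
  row 25 [11001]: (NOT 1 XOR NOT 1) -> 0
  row 26 [11010]: (NOT 1 XOR NOT 1) -> 0
  row 27 [11011]: (NOT 1 XOR NOT 1) -> 0
  row 28 [11100]: (NOT 1 XOR NOT 1) -> 0
  row 29 [11101]: (NOT 1 XOR NOT 1) -> 0
  row 30 [11110]: (NOT 1 XOR NOT 1) -> 0
  row 31 [11111]: (NOT 1 XOR NOT 1) -> 0
Full result column, 8 rows per line (x1,x2 fixed per line; x3,x4,x5 runs 000..111 left to right):
  rows 0-7 [x1,x2=00]: 00000000  (ones: 0)
  rows 8-15 [x1,x2=01]: 00000000  (ones: 0)
  rows 16-23 [x1,x2=10]: 00000000  (ones: 0)
  rows 24-31 [x1,x2=11]: 00000000  (ones: 0)
Count of 1-rows = 0+0+0+0 = 0

0


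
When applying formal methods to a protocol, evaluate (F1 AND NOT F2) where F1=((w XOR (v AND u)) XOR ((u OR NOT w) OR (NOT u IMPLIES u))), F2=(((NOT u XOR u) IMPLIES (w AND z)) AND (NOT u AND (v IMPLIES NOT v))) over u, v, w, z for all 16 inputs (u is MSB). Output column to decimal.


F1 = ((w XOR (v AND u)) XOR ((u OR NOT w) OR (NOT u IMPLIES u)))
F2 = (((NOT u XOR u) IMPLIES (w AND z)) AND (NOT u AND (v IMPLIES NOT v)))
Counterexample to F1=>F2 is where F1=1 and F2=0.
Evaluate each row (bits = u,v,w,z, MSB first):
  row 0 [0000]: F1=1 F2=0 -> F1&~F2 -> 1
  row 1 [0001]: F1=1 F2=0 -> F1&~F2 -> 1
  row 2 [0010]: F1=1 F2=0 -> F1&~F2 -> 1
  row 3 [0011]: F1=1 F2=1 -> F1&~F2 -> 0
  row 4 [0100]: F1=1 F2=0 -> F1&~F2 -> 1
  row 5 [0101]: F1=1 F2=0 -> F1&~F2 -> 1
  row 6 [0110]: F1=1 F2=0 -> F1&~F2 -> 1
  row 7 [0111]: F1=1 F2=0 -> F1&~F2 -> 1
  row 8 [1000]: F1=1 F2=0 -> F1&~F2 -> 1
  row 9 [1001]: F1=1 F2=0 -> F1&~F2 -> 1
  row 10 [1010]: F1=0 F2=0 -> F1&~F2 -> 0
  row 11 [1011]: F1=0 F2=0 -> F1&~F2 -> 0
  row 12 [1100]: F1=0 F2=0 -> F1&~F2 -> 0
  row 13 [1101]: F1=0 F2=0 -> F1&~F2 -> 0
  row 14 [1110]: F1=1 F2=0 -> F1&~F2 -> 1
  row 15 [1111]: F1=1 F2=0 -> F1&~F2 -> 1
Full result column, 4 rows per line (u,v fixed per line; w,z runs 00..11 left to right):
  rows 0-3 [u,v=00]: 1110  = hex E
  rows 4-7 [u,v=01]: 1111  = hex F
  rows 8-11 [u,v=10]: 1100  = hex C
  rows 12-15 [u,v=11]: 0011  = hex 3
Counterexample vector (row 0 .. row 15) = 1110111111000011
Output column grouped in 4s = 1110 1111 1100 0011 = 0xEFC3
Convert to decimal digit by digit (value = value*16 + digit):
  E -> 14
  14*16 + 15 (F) = 239
  239*16 + 12 (C) = 3836
  3836*16 + 3 = 61379
Decimal = 61379

61379


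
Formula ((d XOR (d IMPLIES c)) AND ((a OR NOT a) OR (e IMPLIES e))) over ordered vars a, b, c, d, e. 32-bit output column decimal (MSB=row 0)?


Formula: ((d XOR (d IMPLIES c)) AND ((a OR NOT a) OR (e IMPLIES e))) over a, b, c, d, e (32 rows)
Evaluate each row (bits = a,b,c,d,e, MSB first):
  row 0 [00000]: ((0 XOR (0 IMPLIES 0)) AND ((0 OR NOT 0) OR (0 IMPLIES 0))) -> 1
  row 1 [00001]: ((0 XOR (0 IMPLIES 0)) AND ((0 OR NOT 0) OR (1 IMPLIES 1))) -> 1
  row 2 [00010]: ((1 XOR (1 IMPLIES 0)) AND ((0 OR NOT 0) OR (0 IMPLIES 0))) -> 1
  row 3 [00011]: ((1 XOR (1 IMPLIES 0)) AND ((0 OR NOT 0) OR (1 IMPLIES 1))) -> 1
  row 4 [00100]: ((0 XOR (0 IMPLIES 1)) AND ((0 OR NOT 0) OR (0 IMPLIES 0))) -> 1
  row 5 [00101]: ((0 XOR (0 IMPLIES 1)) AND ((0 OR NOT 0) OR (1 IMPLIES 1))) -> 1
  row 6 [00110]: ((1 XOR (1 IMPLIES 1)) AND ((0 OR NOT 0) OR (0 IMPLIES 0))) -> 0
  row 7 [00111]: ((1 XOR (1 IMPLIES 1)) AND ((0 OR NOT 0) OR (1 IMPLIES 1))) -> 0
  row 8 [01000]: ((0 XOR (0 IMPLIES 0)) AND ((0 OR NOT 0) OR (0 IMPLIES 0))) -> 1
  row 9 [01001]: ((0 XOR (0 IMPLIES 0)) AND ((0 OR NOT 0) OR (1 IMPLIES 1))) -> 1
  row 10 [01010]: ((1 XOR (1 IMPLIES 0)) AND ((0 OR NOT 0) OR (0 IMPLIES 0))) -> 1
  row 11 [01011]: ((1 XOR (1 IMPLIES 0)) AND ((0 OR NOT 0) OR (1 IMPLIES 1))) -> 1
  row 12 [01100]: ((0 XOR (0 IMPLIES 1)) AND ((0 OR NOT 0) OR (0 IMPLIES 0))) -> 1
  row 13 [01101]: ((0 XOR (0 IMPLIES 1)) AND ((0 OR NOT 0) OR (1 IMPLIES 1))) -> 1
  row 14 [01110]: ((1 XOR (1 IMPLIES 1)) AND ((0 OR NOT 0) OR (0 IMPLIES 0))) -> 0
  row 15 [01111]: ((1 XOR (1 IMPLIES 1)) AND ((0 OR NOT 0) OR (1 IMPLIES 1))) -> 0
  row 16 [10000]: ((0 XOR (0 IMPLIES 0)) AND ((1 OR NOT 1) OR (0 IMPLIES 0))) -> 1
  row 17 [10001]: ((0 XOR (0 IMPLIES 0)) AND ((1 OR NOT 1) OR (1 IMPLIES 1))) -> 1
  row 18 [10010]: ((1 XOR (1 IMPLIES 0)) AND ((1 OR NOT 1) OR (0 IMPLIES 0))) -> 1
  row 19 [10011]: ((1 XOR (1 IMPLIES 0)) AND ((1 OR NOT 1) OR (1 IMPLIES 1))) -> 1
  row 20 [10100]: ((0 XOR (0 IMPLIES 1)) AND ((1 OR NOT 1) OR (0 IMPLIES 0))) -> 1
  row 21 [10101]: ((0 XOR (0 IMPLIES 1)) AND ((1 OR NOT 1) OR (1 IMPLIES 1))) -> 1
  row 22 [10110]: ((1 XOR (1 IMPLIES 1)) AND ((1 OR NOT 1) OR (0 IMPLIES 0))) -> 0
  row 23 [10111]: ((1 XOR (1 IMPLIES 1)) AND ((1 OR NOT 1) OR (1 IMPLIES 1))) -> 0
  row 24 [11000]: ((0 XOR (0 IMPLIES 0)) AND ((1 OR NOT 1) OR (0 IMPLIES 0))) -> 1
  row 25 [11001]: ((0 XOR (0 IMPLIES 0)) AND ((1 OR NOT 1) OR (1 IMPLIES 1))) -> 1
  row 26 [11010]: ((1 XOR (1 IMPLIES 0)) AND ((1 OR NOT 1) OR (0 IMPLIES 0))) -> 1
  row 27 [11011]: ((1 XOR (1 IMPLIES 0)) AND ((1 OR NOT 1) OR (1 IMPLIES 1))) -> 1
  row 28 [11100]: ((0 XOR (0 IMPLIES 1)) AND ((1 OR NOT 1) OR (0 IMPLIES 0))) -> 1
  row 29 [11101]: ((0 XOR (0 IMPLIES 1)) AND ((1 OR NOT 1) OR (1 IMPLIES 1))) -> 1
  row 30 [11110]: ((1 XOR (1 IMPLIES 1)) AND ((1 OR NOT 1) OR (0 IMPLIES 0))) -> 0
  row 31 [11111]: ((1 XOR (1 IMPLIES 1)) AND ((1 OR NOT 1) OR (1 IMPLIES 1))) -> 0
Full result column, 4 rows per line (a,b,c fixed per line; d,e runs 00..11 left to right):
  rows 0-3 [a,b,c=000]: 1111  = hex F
  rows 4-7 [a,b,c=001]: 1100  = hex C
  rows 8-11 [a,b,c=010]: 1111  = hex F
  rows 12-15 [a,b,c=011]: 1100  = hex C
  rows 16-19 [a,b,c=100]: 1111  = hex F
  rows 20-23 [a,b,c=101]: 1100  = hex C
  rows 24-27 [a,b,c=110]: 1111  = hex F
  rows 28-31 [a,b,c=111]: 1100  = hex C
Output column (row 0 .. row 31) = 11111100111111001111110011111100
Output column grouped in 4s = 1111 1100 1111 1100 1111 1100 1111 1100 = 0xFCFCFCFC
Convert to decimal digit by digit (value = value*16 + digit):
  F -> 15
  15*16 + 12 (C) = 252
  252*16 + 15 (F) = 4047
  4047*16 + 12 (C) = 64764
  64764*16 + 15 (F) = 1036239
  1036239*16 + 12 (C) = 16579836
  16579836*16 + 15 (F) = 265277391
  265277391*16 + 12 (C) = 4244438268
Decimal = 4244438268

4244438268


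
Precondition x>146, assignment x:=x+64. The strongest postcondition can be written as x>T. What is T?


Formula: sp(P, x:=E) = exists old_x. (x = E[old_x/x]) AND P[old_x/x] (old_x is the value of x before the assignment; eliminate old_x by solving x = E[old_x/x] for old_x)
Step 1: Precondition P: x>146, i.e. old_x > 146
Step 2: Assignment gives x = old_x + 64, so old_x = x - 64
Step 3: Substitute into P: x - 64 > 146
Step 4: Simplify: x > 146+64 = 210

210


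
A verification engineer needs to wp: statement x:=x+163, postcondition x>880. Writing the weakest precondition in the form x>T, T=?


Formula: wp(x:=E, P) = P[E/x] (substitute E for x in postcondition)
Step 1: Postcondition: x>880
Step 2: Substitute x+163 for x: x+163>880
Step 3: Solve for x: x > 880-163 = 717

717


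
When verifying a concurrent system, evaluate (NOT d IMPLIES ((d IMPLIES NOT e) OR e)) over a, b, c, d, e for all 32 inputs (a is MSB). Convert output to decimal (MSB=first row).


Formula: (NOT d IMPLIES ((d IMPLIES NOT e) OR e)) over a, b, c, d, e (32 rows)
Evaluate each row (bits = a,b,c,d,e, MSB first):
  row 0 [00000]: (NOT 0 IMPLIES ((0 IMPLIES NOT 0) OR 0)) -> 1
  row 1 [00001]: (NOT 0 IMPLIES ((0 IMPLIES NOT 1) OR 1)) -> 1
  row 2 [00010]: (NOT 1 IMPLIES ((1 IMPLIES NOT 0) OR 0)) -> 1
  row 3 [00011]: (NOT 1 IMPLIES ((1 IMPLIES NOT 1) OR 1)) -> 1
  row 4 [00100]: (NOT 0 IMPLIES ((0 IMPLIES NOT 0) OR 0)) -> 1
  row 5 [00101]: (NOT 0 IMPLIES ((0 IMPLIES NOT 1) OR 1)) -> 1
  row 6 [00110]: (NOT 1 IMPLIES ((1 IMPLIES NOT 0) OR 0)) -> 1
  row 7 [00111]: (NOT 1 IMPLIES ((1 IMPLIES NOT 1) OR 1)) -> 1
  row 8 [01000]: (NOT 0 IMPLIES ((0 IMPLIES NOT 0) OR 0)) -> 1
  row 9 [01001]: (NOT 0 IMPLIES ((0 IMPLIES NOT 1) OR 1)) -> 1
  row 10 [01010]: (NOT 1 IMPLIES ((1 IMPLIES NOT 0) OR 0)) -> 1
  row 11 [01011]: (NOT 1 IMPLIES ((1 IMPLIES NOT 1) OR 1)) -> 1
  row 12 [01100]: (NOT 0 IMPLIES ((0 IMPLIES NOT 0) OR 0)) -> 1
  row 13 [01101]: (NOT 0 IMPLIES ((0 IMPLIES NOT 1) OR 1)) -> 1
  row 14 [01110]: (NOT 1 IMPLIES ((1 IMPLIES NOT 0) OR 0)) -> 1
  row 15 [01111]: (NOT 1 IMPLIES ((1 IMPLIES NOT 1) OR 1)) -> 1
  row 16 [10000]: (NOT 0 IMPLIES ((0 IMPLIES NOT 0) OR 0)) -> 1
  row 17 [10001]: (NOT 0 IMPLIES ((0 IMPLIES NOT 1) OR 1)) -> 1
  row 18 [10010]: (NOT 1 IMPLIES ((1 IMPLIES NOT 0) OR 0)) -> 1
  row 19 [10011]: (NOT 1 IMPLIES ((1 IMPLIES NOT 1) OR 1)) -> 1
  row 20 [10100]: (NOT 0 IMPLIES ((0 IMPLIES NOT 0) OR 0)) -> 1
  row 21 [10101]: (NOT 0 IMPLIES ((0 IMPLIES NOT 1) OR 1)) -> 1
  row 22 [10110]: (NOT 1 IMPLIES ((1 IMPLIES NOT 0) OR 0)) -> 1
  row 23 [10111]: (NOT 1 IMPLIES ((1 IMPLIES NOT 1) OR 1)) -> 1
  row 24 [11000]: (NOT 0 IMPLIES ((0 IMPLIES NOT 0) OR 0)) -> 1
  row 25 [11001]: (NOT 0 IMPLIES ((0 IMPLIES NOT 1) OR 1)) -> 1
  row 26 [11010]: (NOT 1 IMPLIES ((1 IMPLIES NOT 0) OR 0)) -> 1
  row 27 [11011]: (NOT 1 IMPLIES ((1 IMPLIES NOT 1) OR 1)) -> 1
  row 28 [11100]: (NOT 0 IMPLIES ((0 IMPLIES NOT 0) OR 0)) -> 1
  row 29 [11101]: (NOT 0 IMPLIES ((0 IMPLIES NOT 1) OR 1)) -> 1
  row 30 [11110]: (NOT 1 IMPLIES ((1 IMPLIES NOT 0) OR 0)) -> 1
  row 31 [11111]: (NOT 1 IMPLIES ((1 IMPLIES NOT 1) OR 1)) -> 1
Full result column, 4 rows per line (a,b,c fixed per line; d,e runs 00..11 left to right):
  rows 0-3 [a,b,c=000]: 1111  = hex F
  rows 4-7 [a,b,c=001]: 1111  = hex F
  rows 8-11 [a,b,c=010]: 1111  = hex F
  rows 12-15 [a,b,c=011]: 1111  = hex F
  rows 16-19 [a,b,c=100]: 1111  = hex F
  rows 20-23 [a,b,c=101]: 1111  = hex F
  rows 24-27 [a,b,c=110]: 1111  = hex F
  rows 28-31 [a,b,c=111]: 1111  = hex F
Output column (row 0 .. row 31) = 11111111111111111111111111111111
Output column grouped in 4s = 1111 1111 1111 1111 1111 1111 1111 1111 = 0xFFFFFFFF
Convert to decimal digit by digit (value = value*16 + digit):
  F -> 15
  15*16 + 15 (F) = 255
  255*16 + 15 (F) = 4095
  4095*16 + 15 (F) = 65535
  65535*16 + 15 (F) = 1048575
  1048575*16 + 15 (F) = 16777215
  16777215*16 + 15 (F) = 268435455
  268435455*16 + 15 (F) = 4294967295
Decimal = 4294967295

4294967295
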